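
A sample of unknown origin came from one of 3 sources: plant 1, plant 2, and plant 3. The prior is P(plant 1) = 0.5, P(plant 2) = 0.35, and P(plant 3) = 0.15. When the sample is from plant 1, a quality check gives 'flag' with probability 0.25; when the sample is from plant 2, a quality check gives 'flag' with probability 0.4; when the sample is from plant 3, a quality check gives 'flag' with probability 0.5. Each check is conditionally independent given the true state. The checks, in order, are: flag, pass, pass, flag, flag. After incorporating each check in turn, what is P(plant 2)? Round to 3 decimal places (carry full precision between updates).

0.470

Each posterior becomes the prior for the next update.
After 'flag': normaliser = 0.25·0.5000 + 0.4·0.3500 + 0.5·0.1500; P(plant 1) ≈ 0.3676, P(plant 2) ≈ 0.4118, P(plant 3) ≈ 0.2206
After 'pass': normaliser = 0.75·0.3676 + 0.6·0.4118 + 0.5·0.2206; P(plant 1) ≈ 0.4355, P(plant 2) ≈ 0.3902, P(plant 3) ≈ 0.1742
After 'pass': normaliser = 0.75·0.4355 + 0.6·0.3902 + 0.5·0.1742; P(plant 1) ≈ 0.5042, P(plant 2) ≈ 0.3614, P(plant 3) ≈ 0.1344
After 'flag': normaliser = 0.25·0.5042 + 0.4·0.3614 + 0.5·0.1344; P(plant 1) ≈ 0.3731, P(plant 2) ≈ 0.4279, P(plant 3) ≈ 0.1990
After 'flag': normaliser = 0.25·0.3731 + 0.4·0.4279 + 0.5·0.1990; P(plant 1) ≈ 0.2563, P(plant 2) ≈ 0.4703, P(plant 3) ≈ 0.2734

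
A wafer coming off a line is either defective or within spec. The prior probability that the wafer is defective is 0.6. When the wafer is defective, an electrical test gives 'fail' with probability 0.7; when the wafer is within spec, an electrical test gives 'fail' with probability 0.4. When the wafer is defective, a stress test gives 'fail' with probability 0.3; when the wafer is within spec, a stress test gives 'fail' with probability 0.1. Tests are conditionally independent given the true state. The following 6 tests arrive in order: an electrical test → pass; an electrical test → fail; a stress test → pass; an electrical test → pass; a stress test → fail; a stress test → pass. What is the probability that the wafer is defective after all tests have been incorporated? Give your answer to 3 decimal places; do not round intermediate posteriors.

0.544

Each posterior becomes the prior for the next update.
After an electrical test='pass': P(defective) = 0.3·0.6000 / (0.3·0.6000 + 0.6·0.4000) ≈ 0.4286
After an electrical test='fail': P(defective) = 0.7·0.4286 / (0.7·0.4286 + 0.4·0.5714) ≈ 0.5676
After a stress test='pass': P(defective) = 0.7·0.5676 / (0.7·0.5676 + 0.9·0.4324) ≈ 0.5052
After an electrical test='pass': P(defective) = 0.3·0.5052 / (0.3·0.5052 + 0.6·0.4948) ≈ 0.3379
After a stress test='fail': P(defective) = 0.3·0.3379 / (0.3·0.3379 + 0.1·0.6621) ≈ 0.6049
After a stress test='pass': P(defective) = 0.7·0.6049 / (0.7·0.6049 + 0.9·0.3951) ≈ 0.5436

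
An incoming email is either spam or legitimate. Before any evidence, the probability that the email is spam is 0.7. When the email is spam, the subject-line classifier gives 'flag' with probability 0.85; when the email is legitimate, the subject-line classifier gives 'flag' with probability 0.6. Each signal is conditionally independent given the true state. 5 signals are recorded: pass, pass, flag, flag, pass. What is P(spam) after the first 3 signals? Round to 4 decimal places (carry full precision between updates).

0.3173

Apply Bayes' rule sequentially, carrying P(spam) forward.
After 'pass': P(spam) = 0.15·0.7000 / (0.15·0.7000 + 0.4·0.3000) ≈ 0.4667
After 'pass': P(spam) = 0.15·0.4667 / (0.15·0.4667 + 0.4·0.5333) ≈ 0.2471
After 'flag': P(spam) = 0.85·0.2471 / (0.85·0.2471 + 0.6·0.7529) ≈ 0.3173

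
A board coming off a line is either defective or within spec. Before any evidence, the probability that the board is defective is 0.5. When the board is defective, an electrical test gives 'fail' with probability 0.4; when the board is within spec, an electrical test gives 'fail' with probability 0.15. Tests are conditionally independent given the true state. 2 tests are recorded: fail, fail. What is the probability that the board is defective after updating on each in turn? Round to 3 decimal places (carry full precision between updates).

Each posterior becomes the prior for the next update.
After 'fail': P(defective) = 0.4·0.5000 / (0.4·0.5000 + 0.15·0.5000) ≈ 0.7273
After 'fail': P(defective) = 0.4·0.7273 / (0.4·0.7273 + 0.15·0.2727) ≈ 0.8767

0.877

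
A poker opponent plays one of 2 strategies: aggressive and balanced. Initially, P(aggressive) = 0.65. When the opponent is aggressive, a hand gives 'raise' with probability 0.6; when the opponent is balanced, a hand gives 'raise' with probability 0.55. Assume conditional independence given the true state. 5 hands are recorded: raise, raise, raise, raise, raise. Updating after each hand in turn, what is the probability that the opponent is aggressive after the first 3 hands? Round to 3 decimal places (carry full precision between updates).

After 'raise': P(aggressive) = 0.6·0.6500 / (0.6·0.6500 + 0.55·0.3500) ≈ 0.6695
After 'raise': P(aggressive) = 0.6·0.6695 / (0.6·0.6695 + 0.55·0.3305) ≈ 0.6885
After 'raise': P(aggressive) = 0.6·0.6885 / (0.6·0.6885 + 0.55·0.3115) ≈ 0.7068

0.707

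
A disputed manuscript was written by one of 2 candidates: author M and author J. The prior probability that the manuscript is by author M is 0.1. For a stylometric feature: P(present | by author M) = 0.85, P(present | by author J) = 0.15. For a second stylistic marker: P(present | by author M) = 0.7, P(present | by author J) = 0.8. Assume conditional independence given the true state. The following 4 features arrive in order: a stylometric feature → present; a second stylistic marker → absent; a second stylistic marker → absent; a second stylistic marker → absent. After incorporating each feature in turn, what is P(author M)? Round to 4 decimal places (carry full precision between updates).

0.6800

After a stylometric feature='present': P(author M) = 0.85·0.1000 / (0.85·0.1000 + 0.15·0.9000) ≈ 0.3864
After a second stylistic marker='absent': P(author M) = 0.3·0.3864 / (0.3·0.3864 + 0.2·0.6136) ≈ 0.4857
After a second stylistic marker='absent': P(author M) = 0.3·0.4857 / (0.3·0.4857 + 0.2·0.5143) ≈ 0.5862
After a second stylistic marker='absent': P(author M) = 0.3·0.5862 / (0.3·0.5862 + 0.2·0.4138) ≈ 0.6800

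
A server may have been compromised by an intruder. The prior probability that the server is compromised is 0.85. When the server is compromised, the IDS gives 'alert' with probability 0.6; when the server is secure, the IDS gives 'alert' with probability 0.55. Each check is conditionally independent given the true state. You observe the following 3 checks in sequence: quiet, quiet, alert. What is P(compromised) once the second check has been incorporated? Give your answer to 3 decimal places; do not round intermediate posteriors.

Apply Bayes' rule sequentially, carrying P(compromised) forward.
After 'quiet': P(compromised) = 0.4·0.8500 / (0.4·0.8500 + 0.45·0.1500) ≈ 0.8344
After 'quiet': P(compromised) = 0.4·0.8344 / (0.4·0.8344 + 0.45·0.1656) ≈ 0.8174

0.817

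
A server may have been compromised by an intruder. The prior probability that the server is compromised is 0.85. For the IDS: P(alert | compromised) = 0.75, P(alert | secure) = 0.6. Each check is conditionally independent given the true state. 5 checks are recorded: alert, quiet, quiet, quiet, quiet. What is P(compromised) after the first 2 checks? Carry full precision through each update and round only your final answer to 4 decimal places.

0.8157

After 'alert': P(compromised) = 0.75·0.8500 / (0.75·0.8500 + 0.6·0.1500) ≈ 0.8763
After 'quiet': P(compromised) = 0.25·0.8763 / (0.25·0.8763 + 0.4·0.1237) ≈ 0.8157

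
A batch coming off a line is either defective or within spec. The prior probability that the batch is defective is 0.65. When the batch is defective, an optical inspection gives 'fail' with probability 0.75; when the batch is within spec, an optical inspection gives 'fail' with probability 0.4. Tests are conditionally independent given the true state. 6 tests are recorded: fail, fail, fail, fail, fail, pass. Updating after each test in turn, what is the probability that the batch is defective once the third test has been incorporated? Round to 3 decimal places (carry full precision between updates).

0.924

After 'fail': P(defective) = 0.75·0.6500 / (0.75·0.6500 + 0.4·0.3500) ≈ 0.7769
After 'fail': P(defective) = 0.75·0.7769 / (0.75·0.7769 + 0.4·0.2231) ≈ 0.8672
After 'fail': P(defective) = 0.75·0.8672 / (0.75·0.8672 + 0.4·0.1328) ≈ 0.9245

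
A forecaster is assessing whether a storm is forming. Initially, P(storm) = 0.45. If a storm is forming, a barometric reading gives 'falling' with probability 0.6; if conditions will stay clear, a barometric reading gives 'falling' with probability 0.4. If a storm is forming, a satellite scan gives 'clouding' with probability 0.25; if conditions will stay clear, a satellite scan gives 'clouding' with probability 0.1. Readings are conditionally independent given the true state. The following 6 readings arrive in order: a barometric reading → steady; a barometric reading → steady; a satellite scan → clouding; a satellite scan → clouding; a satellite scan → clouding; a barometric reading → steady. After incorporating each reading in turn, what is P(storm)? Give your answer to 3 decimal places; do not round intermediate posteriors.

0.791

Apply Bayes' rule sequentially, carrying P(storm) forward.
After a barometric reading='steady': P(storm) = 0.4·0.4500 / (0.4·0.4500 + 0.6·0.5500) ≈ 0.3529
After a barometric reading='steady': P(storm) = 0.4·0.3529 / (0.4·0.3529 + 0.6·0.6471) ≈ 0.2667
After a satellite scan='clouding': P(storm) = 0.25·0.2667 / (0.25·0.2667 + 0.1·0.7333) ≈ 0.4762
After a satellite scan='clouding': P(storm) = 0.25·0.4762 / (0.25·0.4762 + 0.1·0.5238) ≈ 0.6944
After a satellite scan='clouding': P(storm) = 0.25·0.6944 / (0.25·0.6944 + 0.1·0.3056) ≈ 0.8503
After a barometric reading='steady': P(storm) = 0.4·0.8503 / (0.4·0.8503 + 0.6·0.1497) ≈ 0.7911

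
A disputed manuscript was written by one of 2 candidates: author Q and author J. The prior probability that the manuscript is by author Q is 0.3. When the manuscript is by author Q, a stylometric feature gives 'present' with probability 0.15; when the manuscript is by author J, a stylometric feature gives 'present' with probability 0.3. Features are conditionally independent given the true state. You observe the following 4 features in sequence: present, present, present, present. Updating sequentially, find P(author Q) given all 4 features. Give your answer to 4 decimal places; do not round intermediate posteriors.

Apply Bayes' rule sequentially, carrying P(author Q) forward.
After 'present': P(author Q) = 0.15·0.3000 / (0.15·0.3000 + 0.3·0.7000) ≈ 0.1765
After 'present': P(author Q) = 0.15·0.1765 / (0.15·0.1765 + 0.3·0.8235) ≈ 0.0968
After 'present': P(author Q) = 0.15·0.0968 / (0.15·0.0968 + 0.3·0.9032) ≈ 0.0508
After 'present': P(author Q) = 0.15·0.0508 / (0.15·0.0508 + 0.3·0.9492) ≈ 0.0261

0.0261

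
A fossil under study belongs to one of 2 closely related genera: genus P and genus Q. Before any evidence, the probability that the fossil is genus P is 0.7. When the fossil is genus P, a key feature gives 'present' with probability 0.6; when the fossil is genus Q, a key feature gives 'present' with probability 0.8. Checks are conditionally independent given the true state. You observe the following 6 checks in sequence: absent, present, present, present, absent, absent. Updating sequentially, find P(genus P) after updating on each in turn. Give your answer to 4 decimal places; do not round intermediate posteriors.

0.8873

After 'absent': P(genus P) = 0.4·0.7000 / (0.4·0.7000 + 0.2·0.3000) ≈ 0.8235
After 'present': P(genus P) = 0.6·0.8235 / (0.6·0.8235 + 0.8·0.1765) ≈ 0.7778
After 'present': P(genus P) = 0.6·0.7778 / (0.6·0.7778 + 0.8·0.2222) ≈ 0.7241
After 'present': P(genus P) = 0.6·0.7241 / (0.6·0.7241 + 0.8·0.2759) ≈ 0.6632
After 'absent': P(genus P) = 0.4·0.6632 / (0.4·0.6632 + 0.2·0.3368) ≈ 0.7975
After 'absent': P(genus P) = 0.4·0.7975 / (0.4·0.7975 + 0.2·0.2025) ≈ 0.8873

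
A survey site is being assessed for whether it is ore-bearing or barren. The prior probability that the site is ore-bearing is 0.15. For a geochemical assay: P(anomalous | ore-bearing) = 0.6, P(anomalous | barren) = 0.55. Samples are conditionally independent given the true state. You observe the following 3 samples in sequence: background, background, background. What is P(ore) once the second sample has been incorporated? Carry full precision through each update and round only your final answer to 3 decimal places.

Apply Bayes' rule sequentially, carrying P(ore) forward.
After 'background': P(ore) = 0.4·0.1500 / (0.4·0.1500 + 0.45·0.8500) ≈ 0.1356
After 'background': P(ore) = 0.4·0.1356 / (0.4·0.1356 + 0.45·0.8644) ≈ 0.1224

0.122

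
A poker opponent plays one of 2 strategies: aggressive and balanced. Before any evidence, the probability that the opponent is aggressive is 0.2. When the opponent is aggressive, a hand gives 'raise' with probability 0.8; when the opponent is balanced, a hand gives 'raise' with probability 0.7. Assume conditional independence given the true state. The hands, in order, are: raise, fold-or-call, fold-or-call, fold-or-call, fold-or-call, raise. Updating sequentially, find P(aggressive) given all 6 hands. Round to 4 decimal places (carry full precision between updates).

0.0606

After 'raise': P(aggressive) = 0.8·0.2000 / (0.8·0.2000 + 0.7·0.8000) ≈ 0.2222
After 'fold-or-call': P(aggressive) = 0.2·0.2222 / (0.2·0.2222 + 0.3·0.7778) ≈ 0.1600
After 'fold-or-call': P(aggressive) = 0.2·0.1600 / (0.2·0.1600 + 0.3·0.8400) ≈ 0.1127
After 'fold-or-call': P(aggressive) = 0.2·0.1127 / (0.2·0.1127 + 0.3·0.8873) ≈ 0.0780
After 'fold-or-call': P(aggressive) = 0.2·0.0780 / (0.2·0.0780 + 0.3·0.9220) ≈ 0.0534
After 'raise': P(aggressive) = 0.8·0.0534 / (0.8·0.0534 + 0.7·0.9466) ≈ 0.0606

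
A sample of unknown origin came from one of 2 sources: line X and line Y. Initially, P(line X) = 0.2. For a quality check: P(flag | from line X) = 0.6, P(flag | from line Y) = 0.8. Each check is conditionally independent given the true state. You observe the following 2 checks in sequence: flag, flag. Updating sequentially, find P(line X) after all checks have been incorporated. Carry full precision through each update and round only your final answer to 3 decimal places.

0.123

After 'flag': P(line X) = 0.6·0.2000 / (0.6·0.2000 + 0.8·0.8000) ≈ 0.1579
After 'flag': P(line X) = 0.6·0.1579 / (0.6·0.1579 + 0.8·0.8421) ≈ 0.1233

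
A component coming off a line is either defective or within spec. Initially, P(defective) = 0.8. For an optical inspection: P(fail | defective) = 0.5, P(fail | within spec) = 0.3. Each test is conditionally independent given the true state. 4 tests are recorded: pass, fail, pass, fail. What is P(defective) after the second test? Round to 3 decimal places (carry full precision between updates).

After 'pass': P(defective) = 0.5·0.8000 / (0.5·0.8000 + 0.7·0.2000) ≈ 0.7407
After 'fail': P(defective) = 0.5·0.7407 / (0.5·0.7407 + 0.3·0.2593) ≈ 0.8264

0.826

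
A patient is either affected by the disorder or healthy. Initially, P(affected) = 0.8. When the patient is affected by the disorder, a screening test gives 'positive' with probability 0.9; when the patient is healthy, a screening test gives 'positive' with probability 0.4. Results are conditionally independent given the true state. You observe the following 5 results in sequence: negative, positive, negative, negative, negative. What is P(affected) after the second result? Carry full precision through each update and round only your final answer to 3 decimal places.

0.600

Each posterior becomes the prior for the next update.
After 'negative': P(affected) = 0.1·0.8000 / (0.1·0.8000 + 0.6·0.2000) ≈ 0.4000
After 'positive': P(affected) = 0.9·0.4000 / (0.9·0.4000 + 0.4·0.6000) ≈ 0.6000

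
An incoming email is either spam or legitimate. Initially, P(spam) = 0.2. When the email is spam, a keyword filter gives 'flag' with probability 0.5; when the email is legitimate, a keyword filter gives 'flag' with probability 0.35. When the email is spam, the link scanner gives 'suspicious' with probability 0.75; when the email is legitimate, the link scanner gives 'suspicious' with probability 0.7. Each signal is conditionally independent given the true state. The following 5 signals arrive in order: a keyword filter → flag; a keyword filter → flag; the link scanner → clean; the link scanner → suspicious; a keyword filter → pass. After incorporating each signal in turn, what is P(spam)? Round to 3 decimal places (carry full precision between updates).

Each posterior becomes the prior for the next update.
After a keyword filter='flag': P(spam) = 0.5·0.2000 / (0.5·0.2000 + 0.35·0.8000) ≈ 0.2632
After a keyword filter='flag': P(spam) = 0.5·0.2632 / (0.5·0.2632 + 0.35·0.7368) ≈ 0.3378
After the link scanner='clean': P(spam) = 0.25·0.3378 / (0.25·0.3378 + 0.3·0.6622) ≈ 0.2983
After the link scanner='suspicious': P(spam) = 0.75·0.2983 / (0.75·0.2983 + 0.7·0.7017) ≈ 0.3130
After a keyword filter='pass': P(spam) = 0.5·0.3130 / (0.5·0.3130 + 0.65·0.6870) ≈ 0.2595

0.259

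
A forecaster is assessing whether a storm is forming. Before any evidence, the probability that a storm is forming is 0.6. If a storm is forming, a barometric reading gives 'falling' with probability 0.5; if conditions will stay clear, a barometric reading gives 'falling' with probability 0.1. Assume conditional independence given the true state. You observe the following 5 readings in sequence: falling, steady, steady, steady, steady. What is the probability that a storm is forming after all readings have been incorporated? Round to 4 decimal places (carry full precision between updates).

After 'falling': P(storm) = 0.5·0.6000 / (0.5·0.6000 + 0.1·0.4000) ≈ 0.8824
After 'steady': P(storm) = 0.5·0.8824 / (0.5·0.8824 + 0.9·0.1176) ≈ 0.8065
After 'steady': P(storm) = 0.5·0.8065 / (0.5·0.8065 + 0.9·0.1935) ≈ 0.6983
After 'steady': P(storm) = 0.5·0.6983 / (0.5·0.6983 + 0.9·0.3017) ≈ 0.5626
After 'steady': P(storm) = 0.5·0.5626 / (0.5·0.5626 + 0.9·0.4374) ≈ 0.4167

0.4167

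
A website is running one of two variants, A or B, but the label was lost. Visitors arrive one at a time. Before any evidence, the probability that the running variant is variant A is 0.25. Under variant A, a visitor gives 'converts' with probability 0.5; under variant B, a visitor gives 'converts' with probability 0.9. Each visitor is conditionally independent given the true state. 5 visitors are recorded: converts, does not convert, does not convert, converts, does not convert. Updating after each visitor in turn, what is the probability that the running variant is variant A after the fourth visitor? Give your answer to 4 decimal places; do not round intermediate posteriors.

After 'converts': P(A) = 0.5·0.2500 / (0.5·0.2500 + 0.9·0.7500) ≈ 0.1562
After 'does not convert': P(A) = 0.5·0.1562 / (0.5·0.1562 + 0.1·0.8438) ≈ 0.4808
After 'does not convert': P(A) = 0.5·0.4808 / (0.5·0.4808 + 0.1·0.5192) ≈ 0.8224
After 'converts': P(A) = 0.5·0.8224 / (0.5·0.8224 + 0.9·0.1776) ≈ 0.7200

0.7200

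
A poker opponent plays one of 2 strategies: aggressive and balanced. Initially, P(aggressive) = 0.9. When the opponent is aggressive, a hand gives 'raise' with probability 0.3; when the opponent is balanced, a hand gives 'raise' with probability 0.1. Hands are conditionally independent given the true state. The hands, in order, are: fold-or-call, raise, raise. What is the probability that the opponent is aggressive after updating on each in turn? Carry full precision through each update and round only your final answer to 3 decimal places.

0.984

After 'fold-or-call': P(aggressive) = 0.7·0.9000 / (0.7·0.9000 + 0.9·0.1000) ≈ 0.8750
After 'raise': P(aggressive) = 0.3·0.8750 / (0.3·0.8750 + 0.1·0.1250) ≈ 0.9545
After 'raise': P(aggressive) = 0.3·0.9545 / (0.3·0.9545 + 0.1·0.0455) ≈ 0.9844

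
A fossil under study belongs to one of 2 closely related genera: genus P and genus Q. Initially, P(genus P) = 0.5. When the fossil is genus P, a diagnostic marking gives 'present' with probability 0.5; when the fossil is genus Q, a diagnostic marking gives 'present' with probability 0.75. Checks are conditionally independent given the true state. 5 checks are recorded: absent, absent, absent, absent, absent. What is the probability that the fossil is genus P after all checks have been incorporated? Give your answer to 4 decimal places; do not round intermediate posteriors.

0.9697

Apply Bayes' rule sequentially, carrying P(genus P) forward.
After 'absent': P(genus P) = 0.5·0.5000 / (0.5·0.5000 + 0.25·0.5000) ≈ 0.6667
After 'absent': P(genus P) = 0.5·0.6667 / (0.5·0.6667 + 0.25·0.3333) ≈ 0.8000
After 'absent': P(genus P) = 0.5·0.8000 / (0.5·0.8000 + 0.25·0.2000) ≈ 0.8889
After 'absent': P(genus P) = 0.5·0.8889 / (0.5·0.8889 + 0.25·0.1111) ≈ 0.9412
After 'absent': P(genus P) = 0.5·0.9412 / (0.5·0.9412 + 0.25·0.0588) ≈ 0.9697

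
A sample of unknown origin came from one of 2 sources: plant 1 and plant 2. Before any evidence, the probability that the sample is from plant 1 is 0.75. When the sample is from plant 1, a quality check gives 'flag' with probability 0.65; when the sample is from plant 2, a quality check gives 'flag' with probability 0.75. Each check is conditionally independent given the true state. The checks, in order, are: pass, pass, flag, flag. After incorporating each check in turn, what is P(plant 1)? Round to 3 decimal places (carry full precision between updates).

0.815

After 'pass': P(plant 1) = 0.35·0.7500 / (0.35·0.7500 + 0.25·0.2500) ≈ 0.8077
After 'pass': P(plant 1) = 0.35·0.8077 / (0.35·0.8077 + 0.25·0.1923) ≈ 0.8547
After 'flag': P(plant 1) = 0.65·0.8547 / (0.65·0.8547 + 0.75·0.1453) ≈ 0.8360
After 'flag': P(plant 1) = 0.65·0.8360 / (0.65·0.8360 + 0.75·0.1640) ≈ 0.8154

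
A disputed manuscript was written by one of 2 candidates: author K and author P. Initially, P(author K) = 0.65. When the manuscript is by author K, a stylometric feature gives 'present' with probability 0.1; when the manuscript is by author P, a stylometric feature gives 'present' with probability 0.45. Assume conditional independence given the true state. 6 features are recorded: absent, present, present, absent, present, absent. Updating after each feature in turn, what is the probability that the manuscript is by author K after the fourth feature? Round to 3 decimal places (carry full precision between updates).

After 'absent': P(author K) = 0.9·0.6500 / (0.9·0.6500 + 0.55·0.3500) ≈ 0.7524
After 'present': P(author K) = 0.1·0.7524 / (0.1·0.7524 + 0.45·0.2476) ≈ 0.4031
After 'present': P(author K) = 0.1·0.4031 / (0.1·0.4031 + 0.45·0.5969) ≈ 0.1305
After 'absent': P(author K) = 0.9·0.1305 / (0.9·0.1305 + 0.55·0.8695) ≈ 0.1972

0.197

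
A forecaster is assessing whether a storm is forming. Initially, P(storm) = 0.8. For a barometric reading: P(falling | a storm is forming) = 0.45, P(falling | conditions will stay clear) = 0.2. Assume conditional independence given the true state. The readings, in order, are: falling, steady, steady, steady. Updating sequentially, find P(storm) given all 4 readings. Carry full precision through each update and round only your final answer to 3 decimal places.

0.745

After 'falling': P(storm) = 0.45·0.8000 / (0.45·0.8000 + 0.2·0.2000) ≈ 0.9000
After 'steady': P(storm) = 0.55·0.9000 / (0.55·0.9000 + 0.8·0.1000) ≈ 0.8609
After 'steady': P(storm) = 0.55·0.8609 / (0.55·0.8609 + 0.8·0.1391) ≈ 0.8097
After 'steady': P(storm) = 0.55·0.8097 / (0.55·0.8097 + 0.8·0.1903) ≈ 0.7452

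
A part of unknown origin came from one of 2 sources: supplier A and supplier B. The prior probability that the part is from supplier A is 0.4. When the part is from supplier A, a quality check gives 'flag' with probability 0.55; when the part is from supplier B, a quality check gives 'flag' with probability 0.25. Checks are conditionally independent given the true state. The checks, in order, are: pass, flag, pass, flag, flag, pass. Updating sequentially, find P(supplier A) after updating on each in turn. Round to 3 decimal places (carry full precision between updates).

After 'pass': P(supplier A) = 0.45·0.4000 / (0.45·0.4000 + 0.75·0.6000) ≈ 0.2857
After 'flag': P(supplier A) = 0.55·0.2857 / (0.55·0.2857 + 0.25·0.7143) ≈ 0.4681
After 'pass': P(supplier A) = 0.45·0.4681 / (0.45·0.4681 + 0.75·0.5319) ≈ 0.3455
After 'flag': P(supplier A) = 0.55·0.3455 / (0.55·0.3455 + 0.25·0.6545) ≈ 0.5374
After 'flag': P(supplier A) = 0.55·0.5374 / (0.55·0.5374 + 0.25·0.4626) ≈ 0.7187
After 'pass': P(supplier A) = 0.45·0.7187 / (0.45·0.7187 + 0.75·0.2813) ≈ 0.6053

0.605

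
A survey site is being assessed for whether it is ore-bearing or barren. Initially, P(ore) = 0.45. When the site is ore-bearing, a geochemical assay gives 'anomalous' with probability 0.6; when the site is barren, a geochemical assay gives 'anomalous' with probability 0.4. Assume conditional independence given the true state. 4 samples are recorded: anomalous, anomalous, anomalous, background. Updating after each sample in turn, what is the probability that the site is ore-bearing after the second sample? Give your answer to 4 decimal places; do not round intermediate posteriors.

After 'anomalous': P(ore) = 0.6·0.4500 / (0.6·0.4500 + 0.4·0.5500) ≈ 0.5510
After 'anomalous': P(ore) = 0.6·0.5510 / (0.6·0.5510 + 0.4·0.4490) ≈ 0.6480

0.6480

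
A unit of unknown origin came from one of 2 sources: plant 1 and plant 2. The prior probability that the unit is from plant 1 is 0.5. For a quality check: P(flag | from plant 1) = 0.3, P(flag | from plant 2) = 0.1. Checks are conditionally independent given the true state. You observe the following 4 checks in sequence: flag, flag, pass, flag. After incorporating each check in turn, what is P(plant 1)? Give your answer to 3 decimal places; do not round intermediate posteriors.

After 'flag': P(plant 1) = 0.3·0.5000 / (0.3·0.5000 + 0.1·0.5000) ≈ 0.7500
After 'flag': P(plant 1) = 0.3·0.7500 / (0.3·0.7500 + 0.1·0.2500) ≈ 0.9000
After 'pass': P(plant 1) = 0.7·0.9000 / (0.7·0.9000 + 0.9·0.1000) ≈ 0.8750
After 'flag': P(plant 1) = 0.3·0.8750 / (0.3·0.8750 + 0.1·0.1250) ≈ 0.9545

0.955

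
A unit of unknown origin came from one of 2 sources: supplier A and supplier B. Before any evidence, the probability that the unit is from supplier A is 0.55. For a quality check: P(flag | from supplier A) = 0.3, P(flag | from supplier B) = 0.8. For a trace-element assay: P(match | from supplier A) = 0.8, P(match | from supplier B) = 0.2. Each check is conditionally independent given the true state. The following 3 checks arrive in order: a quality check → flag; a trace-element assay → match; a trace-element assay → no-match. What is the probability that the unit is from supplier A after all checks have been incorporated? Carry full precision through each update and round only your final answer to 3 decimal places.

0.314

After a quality check='flag': P(supplier A) = 0.3·0.5500 / (0.3·0.5500 + 0.8·0.4500) ≈ 0.3143
After a trace-element assay='match': P(supplier A) = 0.8·0.3143 / (0.8·0.3143 + 0.2·0.6857) ≈ 0.6471
After a trace-element assay='no-match': P(supplier A) = 0.2·0.6471 / (0.2·0.6471 + 0.8·0.3529) ≈ 0.3143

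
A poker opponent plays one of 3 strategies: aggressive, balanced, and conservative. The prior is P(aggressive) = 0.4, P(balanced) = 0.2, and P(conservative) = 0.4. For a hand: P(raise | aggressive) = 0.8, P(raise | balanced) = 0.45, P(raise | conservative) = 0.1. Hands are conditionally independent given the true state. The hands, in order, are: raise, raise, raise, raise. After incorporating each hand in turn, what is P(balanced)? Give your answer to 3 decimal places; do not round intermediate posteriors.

0.048

Each posterior becomes the prior for the next update.
After 'raise': normaliser = 0.8·0.4000 + 0.45·0.2000 + 0.1·0.4000; P(aggressive) ≈ 0.7111, P(balanced) ≈ 0.2000, P(conservative) ≈ 0.0889
After 'raise': normaliser = 0.8·0.7111 + 0.45·0.2000 + 0.1·0.0889; P(aggressive) ≈ 0.8519, P(balanced) ≈ 0.1348, P(conservative) ≈ 0.0133
After 'raise': normaliser = 0.8·0.8519 + 0.45·0.1348 + 0.1·0.0133; P(aggressive) ≈ 0.9166, P(balanced) ≈ 0.0816, P(conservative) ≈ 0.0018
After 'raise': normaliser = 0.8·0.9166 + 0.45·0.0816 + 0.1·0.0018; P(aggressive) ≈ 0.9521, P(balanced) ≈ 0.0477, P(conservative) ≈ 0.0002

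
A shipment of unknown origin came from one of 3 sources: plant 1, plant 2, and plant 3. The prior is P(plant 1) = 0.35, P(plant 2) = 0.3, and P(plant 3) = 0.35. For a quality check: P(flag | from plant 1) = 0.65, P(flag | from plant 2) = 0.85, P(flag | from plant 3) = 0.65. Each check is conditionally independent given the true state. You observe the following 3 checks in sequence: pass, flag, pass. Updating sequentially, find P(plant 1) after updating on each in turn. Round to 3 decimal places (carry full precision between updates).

0.453

Each posterior becomes the prior for the next update.
After 'pass': normaliser = 0.35·0.3500 + 0.15·0.3000 + 0.35·0.3500; P(plant 1) ≈ 0.4224, P(plant 2) ≈ 0.1552, P(plant 3) ≈ 0.4224
After 'flag': normaliser = 0.65·0.4224 + 0.85·0.1552 + 0.65·0.4224; P(plant 1) ≈ 0.4032, P(plant 2) ≈ 0.1937, P(plant 3) ≈ 0.4032
After 'pass': normaliser = 0.35·0.4032 + 0.15·0.1937 + 0.35·0.4032; P(plant 1) ≈ 0.4533, P(plant 2) ≈ 0.0933, P(plant 3) ≈ 0.4533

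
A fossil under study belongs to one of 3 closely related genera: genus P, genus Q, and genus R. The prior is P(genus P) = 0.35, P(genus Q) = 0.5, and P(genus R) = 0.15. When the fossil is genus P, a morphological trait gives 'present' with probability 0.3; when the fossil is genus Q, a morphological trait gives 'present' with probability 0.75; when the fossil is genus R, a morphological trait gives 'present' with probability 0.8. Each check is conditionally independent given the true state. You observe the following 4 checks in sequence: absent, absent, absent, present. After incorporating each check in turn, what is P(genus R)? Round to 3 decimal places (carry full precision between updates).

After 'absent': normaliser = 0.7·0.3500 + 0.25·0.5000 + 0.2·0.1500; P(genus P) ≈ 0.6125, P(genus Q) ≈ 0.3125, P(genus R) ≈ 0.0750
After 'absent': normaliser = 0.7·0.6125 + 0.25·0.3125 + 0.2·0.0750; P(genus P) ≈ 0.8216, P(genus Q) ≈ 0.1497, P(genus R) ≈ 0.0287
After 'absent': normaliser = 0.7·0.8216 + 0.25·0.1497 + 0.2·0.0287; P(genus P) ≈ 0.9302, P(genus Q) ≈ 0.0605, P(genus R) ≈ 0.0093
After 'present': normaliser = 0.3·0.9302 + 0.75·0.0605 + 0.8·0.0093; P(genus P) ≈ 0.8408, P(genus Q) ≈ 0.1368, P(genus R) ≈ 0.0224

0.022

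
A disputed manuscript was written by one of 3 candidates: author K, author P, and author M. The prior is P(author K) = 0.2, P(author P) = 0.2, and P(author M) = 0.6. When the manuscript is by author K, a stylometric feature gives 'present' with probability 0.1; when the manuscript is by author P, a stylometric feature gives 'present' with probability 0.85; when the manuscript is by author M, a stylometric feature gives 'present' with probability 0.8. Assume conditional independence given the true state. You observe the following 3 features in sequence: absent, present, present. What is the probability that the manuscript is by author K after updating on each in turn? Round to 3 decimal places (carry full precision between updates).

0.018

After 'absent': normaliser = 0.9·0.2000 + 0.15·0.2000 + 0.2·0.6000; P(author K) ≈ 0.5455, P(author P) ≈ 0.0909, P(author M) ≈ 0.3636
After 'present': normaliser = 0.1·0.5455 + 0.85·0.0909 + 0.8·0.3636; P(author K) ≈ 0.1290, P(author P) ≈ 0.1828, P(author M) ≈ 0.6882
After 'present': normaliser = 0.1·0.1290 + 0.85·0.1828 + 0.8·0.6882; P(author K) ≈ 0.0180, P(author P) ≈ 0.2162, P(author M) ≈ 0.7659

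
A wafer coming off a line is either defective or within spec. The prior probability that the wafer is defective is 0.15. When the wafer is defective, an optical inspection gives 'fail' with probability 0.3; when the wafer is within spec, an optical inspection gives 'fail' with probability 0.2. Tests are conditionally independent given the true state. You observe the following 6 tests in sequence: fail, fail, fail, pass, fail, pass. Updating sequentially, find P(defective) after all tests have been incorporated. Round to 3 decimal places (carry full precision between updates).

0.406

Apply Bayes' rule sequentially, carrying P(defective) forward.
After 'fail': P(defective) = 0.3·0.1500 / (0.3·0.1500 + 0.2·0.8500) ≈ 0.2093
After 'fail': P(defective) = 0.3·0.2093 / (0.3·0.2093 + 0.2·0.7907) ≈ 0.2842
After 'fail': P(defective) = 0.3·0.2842 / (0.3·0.2842 + 0.2·0.7158) ≈ 0.3733
After 'pass': P(defective) = 0.7·0.3733 / (0.7·0.3733 + 0.8·0.6267) ≈ 0.3426
After 'fail': P(defective) = 0.3·0.3426 / (0.3·0.3426 + 0.2·0.6574) ≈ 0.4387
After 'pass': P(defective) = 0.7·0.4387 / (0.7·0.4387 + 0.8·0.5613) ≈ 0.4062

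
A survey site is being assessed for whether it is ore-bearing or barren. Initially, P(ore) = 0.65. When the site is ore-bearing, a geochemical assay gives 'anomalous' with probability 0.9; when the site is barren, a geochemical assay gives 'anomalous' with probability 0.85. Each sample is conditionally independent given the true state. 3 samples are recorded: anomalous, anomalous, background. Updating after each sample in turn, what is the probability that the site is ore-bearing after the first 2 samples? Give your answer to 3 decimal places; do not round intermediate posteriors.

Each posterior becomes the prior for the next update.
After 'anomalous': P(ore) = 0.9·0.6500 / (0.9·0.6500 + 0.85·0.3500) ≈ 0.6629
After 'anomalous': P(ore) = 0.9·0.6629 / (0.9·0.6629 + 0.85·0.3371) ≈ 0.6755

0.676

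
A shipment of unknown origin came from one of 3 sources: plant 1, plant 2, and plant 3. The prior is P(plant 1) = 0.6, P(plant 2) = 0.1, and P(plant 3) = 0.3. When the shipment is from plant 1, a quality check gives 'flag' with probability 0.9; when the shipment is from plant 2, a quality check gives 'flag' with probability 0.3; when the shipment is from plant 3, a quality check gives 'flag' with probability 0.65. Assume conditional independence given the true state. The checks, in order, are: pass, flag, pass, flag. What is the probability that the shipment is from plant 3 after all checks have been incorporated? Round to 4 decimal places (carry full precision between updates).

After 'pass': normaliser = 0.1·0.6000 + 0.7·0.1000 + 0.35·0.3000; P(plant 1) ≈ 0.2553, P(plant 2) ≈ 0.2979, P(plant 3) ≈ 0.4468
After 'flag': normaliser = 0.9·0.2553 + 0.3·0.2979 + 0.65·0.4468; P(plant 1) ≈ 0.3770, P(plant 2) ≈ 0.1466, P(plant 3) ≈ 0.4764
After 'pass': normaliser = 0.1·0.3770 + 0.7·0.1466 + 0.35·0.4764; P(plant 1) ≈ 0.1228, P(plant 2) ≈ 0.3342, P(plant 3) ≈ 0.5431
After 'flag': normaliser = 0.9·0.1228 + 0.3·0.3342 + 0.65·0.5431; P(plant 1) ≈ 0.1960, P(plant 2) ≈ 0.1778, P(plant 3) ≈ 0.6262

0.6262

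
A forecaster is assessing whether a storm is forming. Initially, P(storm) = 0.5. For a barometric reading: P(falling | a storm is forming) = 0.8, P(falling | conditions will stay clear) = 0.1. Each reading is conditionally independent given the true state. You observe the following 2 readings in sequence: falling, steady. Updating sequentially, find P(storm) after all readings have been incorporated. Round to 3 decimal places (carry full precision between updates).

0.640

After 'falling': P(storm) = 0.8·0.5000 / (0.8·0.5000 + 0.1·0.5000) ≈ 0.8889
After 'steady': P(storm) = 0.2·0.8889 / (0.2·0.8889 + 0.9·0.1111) ≈ 0.6400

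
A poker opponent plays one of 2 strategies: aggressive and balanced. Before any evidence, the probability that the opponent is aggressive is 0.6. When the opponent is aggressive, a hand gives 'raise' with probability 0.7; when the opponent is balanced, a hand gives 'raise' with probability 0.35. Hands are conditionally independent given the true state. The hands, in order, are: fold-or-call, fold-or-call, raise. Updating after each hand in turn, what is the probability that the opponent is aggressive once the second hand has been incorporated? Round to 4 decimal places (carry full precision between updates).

0.2422

Apply Bayes' rule sequentially, carrying P(aggressive) forward.
After 'fold-or-call': P(aggressive) = 0.3·0.6000 / (0.3·0.6000 + 0.65·0.4000) ≈ 0.4091
After 'fold-or-call': P(aggressive) = 0.3·0.4091 / (0.3·0.4091 + 0.65·0.5909) ≈ 0.2422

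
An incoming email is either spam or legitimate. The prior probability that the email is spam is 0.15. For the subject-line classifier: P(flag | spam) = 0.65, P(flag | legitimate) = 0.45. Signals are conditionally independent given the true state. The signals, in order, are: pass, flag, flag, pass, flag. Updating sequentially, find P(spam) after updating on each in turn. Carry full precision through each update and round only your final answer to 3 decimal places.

0.177

After 'pass': P(spam) = 0.35·0.1500 / (0.35·0.1500 + 0.55·0.8500) ≈ 0.1010
After 'flag': P(spam) = 0.65·0.1010 / (0.65·0.1010 + 0.45·0.8990) ≈ 0.1396
After 'flag': P(spam) = 0.65·0.1396 / (0.65·0.1396 + 0.45·0.8604) ≈ 0.1898
After 'pass': P(spam) = 0.35·0.1898 / (0.35·0.1898 + 0.55·0.8102) ≈ 0.1298
After 'flag': P(spam) = 0.65·0.1298 / (0.65·0.1298 + 0.45·0.8702) ≈ 0.1772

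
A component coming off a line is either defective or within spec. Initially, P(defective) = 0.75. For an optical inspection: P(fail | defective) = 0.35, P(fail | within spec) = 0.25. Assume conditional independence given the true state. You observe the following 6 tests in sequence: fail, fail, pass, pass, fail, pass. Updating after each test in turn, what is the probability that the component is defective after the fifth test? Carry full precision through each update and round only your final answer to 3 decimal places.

0.861

Each posterior becomes the prior for the next update.
After 'fail': P(defective) = 0.35·0.7500 / (0.35·0.7500 + 0.25·0.2500) ≈ 0.8077
After 'fail': P(defective) = 0.35·0.8077 / (0.35·0.8077 + 0.25·0.1923) ≈ 0.8547
After 'pass': P(defective) = 0.65·0.8547 / (0.65·0.8547 + 0.75·0.1453) ≈ 0.8360
After 'pass': P(defective) = 0.65·0.8360 / (0.65·0.8360 + 0.75·0.1640) ≈ 0.8154
After 'fail': P(defective) = 0.35·0.8154 / (0.35·0.8154 + 0.25·0.1846) ≈ 0.8608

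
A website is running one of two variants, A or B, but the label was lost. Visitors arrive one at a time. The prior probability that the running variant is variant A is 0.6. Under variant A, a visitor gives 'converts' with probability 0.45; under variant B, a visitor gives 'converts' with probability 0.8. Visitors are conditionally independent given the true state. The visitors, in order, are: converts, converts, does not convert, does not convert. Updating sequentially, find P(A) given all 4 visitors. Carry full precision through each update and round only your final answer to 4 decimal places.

0.7821

Each posterior becomes the prior for the next update.
After 'converts': P(A) = 0.45·0.6000 / (0.45·0.6000 + 0.8·0.4000) ≈ 0.4576
After 'converts': P(A) = 0.45·0.4576 / (0.45·0.4576 + 0.8·0.5424) ≈ 0.3219
After 'does not convert': P(A) = 0.55·0.3219 / (0.55·0.3219 + 0.2·0.6781) ≈ 0.5662
After 'does not convert': P(A) = 0.55·0.5662 / (0.55·0.5662 + 0.2·0.4338) ≈ 0.7821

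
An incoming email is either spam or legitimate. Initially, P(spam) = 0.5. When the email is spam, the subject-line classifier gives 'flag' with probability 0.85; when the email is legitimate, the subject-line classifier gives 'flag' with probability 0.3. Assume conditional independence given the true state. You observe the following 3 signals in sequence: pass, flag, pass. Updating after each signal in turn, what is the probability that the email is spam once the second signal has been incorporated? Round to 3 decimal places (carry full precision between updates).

After 'pass': P(spam) = 0.15·0.5000 / (0.15·0.5000 + 0.7·0.5000) ≈ 0.1765
After 'flag': P(spam) = 0.85·0.1765 / (0.85·0.1765 + 0.3·0.8235) ≈ 0.3778

0.378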